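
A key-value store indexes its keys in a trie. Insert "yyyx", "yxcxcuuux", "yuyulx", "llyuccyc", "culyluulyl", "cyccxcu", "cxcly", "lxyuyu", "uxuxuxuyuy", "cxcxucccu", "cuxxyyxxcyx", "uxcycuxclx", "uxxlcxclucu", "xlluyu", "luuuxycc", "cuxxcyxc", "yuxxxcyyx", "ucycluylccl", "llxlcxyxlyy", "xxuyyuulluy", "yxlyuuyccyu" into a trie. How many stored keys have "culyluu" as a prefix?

Traverse to the node for "culyluu", then collect every word in that subtree.
Words under "culyluu": culyluulyl
Count: 1

1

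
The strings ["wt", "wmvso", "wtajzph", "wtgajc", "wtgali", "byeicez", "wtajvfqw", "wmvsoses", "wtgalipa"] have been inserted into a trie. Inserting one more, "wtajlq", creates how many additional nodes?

The longest prefix of "wtajlq" already in the trie is "wtaj" (length 4).
Each of the 2 remaining characters creates one node.

2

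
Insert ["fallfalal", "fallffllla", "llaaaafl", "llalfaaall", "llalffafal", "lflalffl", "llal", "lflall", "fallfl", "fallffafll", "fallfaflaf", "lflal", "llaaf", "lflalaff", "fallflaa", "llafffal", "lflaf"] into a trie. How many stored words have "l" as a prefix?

11

Traverse to the node for "l", then collect every word in that subtree.
Words under "l": lflaf, lflal, lflalaff, lflalffl, lflall, llaaaafl, llaaf, llafffal, llal, llalfaaall, llalffafal
Count: 11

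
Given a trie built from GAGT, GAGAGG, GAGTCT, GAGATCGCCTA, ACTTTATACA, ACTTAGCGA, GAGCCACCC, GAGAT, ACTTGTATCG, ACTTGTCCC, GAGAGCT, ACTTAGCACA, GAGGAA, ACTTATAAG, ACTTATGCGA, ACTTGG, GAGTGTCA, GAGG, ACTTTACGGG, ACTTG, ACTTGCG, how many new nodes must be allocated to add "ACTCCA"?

3

Walking "ACTCCA" from the root, the first 3 characters ("ACT") follow existing edges; "C" is the first miss.
Each of the 3 remaining characters creates one node.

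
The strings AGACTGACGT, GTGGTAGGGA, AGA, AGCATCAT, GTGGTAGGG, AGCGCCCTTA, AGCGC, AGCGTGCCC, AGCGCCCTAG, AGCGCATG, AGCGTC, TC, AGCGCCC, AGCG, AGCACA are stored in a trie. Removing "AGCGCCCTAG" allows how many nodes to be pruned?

2

A node on "AGCGCCCTAG"'s path can go only if nothing else ends at it or branches off below it.
The suffix "AG" (2 nodes) is used only by "AGCGCCCTAG"; the node for "AGCGCCCT" still has the child "T", so pruning stops there.
Nodes removed: 2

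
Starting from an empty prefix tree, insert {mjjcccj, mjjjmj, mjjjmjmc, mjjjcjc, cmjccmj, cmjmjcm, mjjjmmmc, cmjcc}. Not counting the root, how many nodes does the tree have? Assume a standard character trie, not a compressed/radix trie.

29

Trie structure (* marks end of a word):
(root)
├─ c
│  └─ m
│     └─ j
│        ├─ c
│        │  └─ c *
│        │     └─ m
│        │        └─ j *
│        └─ m
│           └─ j
│              └─ c
│                 └─ m *
└─ m
   └─ j
      └─ j
         ├─ c
         │  └─ c
         │     └─ c
         │        └─ j *
         └─ j
            ├─ c
            │  └─ j
            │     └─ c *
            └─ m
               ├─ j *
               │  └─ m
               │     └─ c *
               └─ m
                  └─ m
                     └─ c *
Counting every labelled node above: 29.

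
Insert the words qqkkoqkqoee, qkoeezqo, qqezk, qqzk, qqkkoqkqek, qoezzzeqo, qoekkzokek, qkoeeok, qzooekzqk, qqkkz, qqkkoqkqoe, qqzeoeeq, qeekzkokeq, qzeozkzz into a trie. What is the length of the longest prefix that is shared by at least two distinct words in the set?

10

Equivalently: take the maximum, over all pairs, of their longest common prefix length.
e.g. "qqkkoqkqoe" and "qqkkoqkqoee" share the prefix "qqkkoqkqoe" of length 10; no pair shares a longer one.
Longest shared-prefix length: 10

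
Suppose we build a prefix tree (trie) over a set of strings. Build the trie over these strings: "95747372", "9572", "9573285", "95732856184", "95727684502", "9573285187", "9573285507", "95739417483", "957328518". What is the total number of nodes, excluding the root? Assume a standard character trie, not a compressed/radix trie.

37

For each word, the new-node count is its length minus the longest prefix already in the trie:
  "95747372" → 8 new (9, 5, 7, 4, 7, 3, 7, 2)
  "9572" → prefix "957" already present; 1 new (2)
  "9573285" → prefix "957" already present; 4 new (3, 2, 8, 5)
  "95732856184" → prefix "9573285" already present; 4 new (6, 1, 8, 4)
  "95727684502" → prefix "9572" already present; 7 new (7, 6, 8, 4, 5, 0, 2)
  "9573285187" → prefix "9573285" already present; 3 new (1, 8, 7)
  "9573285507" → prefix "9573285" already present; 3 new (5, 0, 7)
  "95739417483" → prefix "9573" already present; 7 new (9, 4, 1, 7, 4, 8, 3)
  "957328518" → prefix "957328518" already present; 0 new (none)
Total nodes = 8 + 1 + 4 + 4 + 7 + 3 + 3 + 7 + 0 = 37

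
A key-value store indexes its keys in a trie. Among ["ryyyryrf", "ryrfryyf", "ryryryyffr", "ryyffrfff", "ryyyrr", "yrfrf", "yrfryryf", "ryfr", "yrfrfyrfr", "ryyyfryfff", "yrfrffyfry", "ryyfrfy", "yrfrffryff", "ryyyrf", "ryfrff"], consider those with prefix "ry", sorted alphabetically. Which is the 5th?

ryyffrfff

DFS of the "ry" subtree visits, in order: "ryfr", "ryfrff", "ryrfryyf", "ryryryyffr", "ryyffrfff", "ryyfrfy", "ryyyfryfff", "ryyyrf", "ryyyrr", "ryyyryrf"
The 5th is ryyffrfff.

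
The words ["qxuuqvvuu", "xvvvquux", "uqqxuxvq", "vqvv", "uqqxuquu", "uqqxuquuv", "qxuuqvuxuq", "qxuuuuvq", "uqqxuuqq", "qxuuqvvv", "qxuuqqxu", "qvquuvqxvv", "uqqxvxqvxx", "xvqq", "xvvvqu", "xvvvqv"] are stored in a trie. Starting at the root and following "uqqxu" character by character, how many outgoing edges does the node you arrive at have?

3

The children of the "uqqxu" node are the distinct next characters among strings starting with "uqqxu".
Characters that immediately follow "uqqxu" among the stored strings: {q, u, x}.
That node has 3 child edges.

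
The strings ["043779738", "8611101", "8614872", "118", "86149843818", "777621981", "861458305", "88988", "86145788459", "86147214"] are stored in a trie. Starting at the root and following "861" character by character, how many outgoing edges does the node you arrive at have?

2

Follow the path "861" to its node, then look at its outgoing edges.
Distinct next characters after "861": 1, 4.
That node has 2 child edges.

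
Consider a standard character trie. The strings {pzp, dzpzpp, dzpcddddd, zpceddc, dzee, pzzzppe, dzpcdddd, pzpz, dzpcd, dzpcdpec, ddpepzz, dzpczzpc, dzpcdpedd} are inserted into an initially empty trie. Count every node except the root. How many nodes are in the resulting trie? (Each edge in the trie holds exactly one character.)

For each word, the new-node count is its length minus the longest prefix already in the trie:
  "pzp" → 3 new (p, z, p)
  "dzpzpp" → 6 new (d, z, p, z, p, p)
  "dzpcddddd" → prefix "dzp" already present; 6 new (c, d, d, d, d, d)
  "zpceddc" → 7 new (z, p, c, e, d, d, c)
  "dzee" → prefix "dz" already present; 2 new (e, e)
  "pzzzppe" → prefix "pz" already present; 5 new (z, z, p, p, e)
  "dzpcdddd" → prefix "dzpcdddd" already present; 0 new (none)
  "pzpz" → prefix "pzp" already present; 1 new (z)
  "dzpcd" → prefix "dzpcd" already present; 0 new (none)
  "dzpcdpec" → prefix "dzpcd" already present; 3 new (p, e, c)
  "ddpepzz" → prefix "d" already present; 6 new (d, p, e, p, z, z)
  "dzpczzpc" → prefix "dzpc" already present; 4 new (z, z, p, c)
  "dzpcdpedd" → prefix "dzpcdpe" already present; 2 new (d, d)
Total nodes = 3 + 6 + 6 + 7 + 2 + 5 + 0 + 1 + 0 + 3 + 6 + 4 + 2 = 45

45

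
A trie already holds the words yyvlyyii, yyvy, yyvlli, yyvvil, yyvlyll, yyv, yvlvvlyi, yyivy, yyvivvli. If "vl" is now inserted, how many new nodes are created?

No existing word starts with "v", so every character of "vl" needs a new node.
2 − 0 = 2 new nodes.

2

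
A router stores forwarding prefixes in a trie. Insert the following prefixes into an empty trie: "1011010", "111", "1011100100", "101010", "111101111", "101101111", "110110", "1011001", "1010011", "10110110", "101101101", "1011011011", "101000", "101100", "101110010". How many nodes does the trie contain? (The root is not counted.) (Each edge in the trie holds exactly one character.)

40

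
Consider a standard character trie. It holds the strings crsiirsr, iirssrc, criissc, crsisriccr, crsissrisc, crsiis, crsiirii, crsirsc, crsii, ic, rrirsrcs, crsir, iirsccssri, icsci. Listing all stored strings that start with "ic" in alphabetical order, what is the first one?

Words with prefix "ic", in lexicographic order: "ic", "icsci"
The 1st is ic.

ic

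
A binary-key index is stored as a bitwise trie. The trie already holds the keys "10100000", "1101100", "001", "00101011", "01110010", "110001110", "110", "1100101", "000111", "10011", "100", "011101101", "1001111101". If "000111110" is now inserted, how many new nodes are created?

3

The longest prefix of "000111110" already in the trie is "000111" (length 6).
Each of the 3 remaining characters creates one node.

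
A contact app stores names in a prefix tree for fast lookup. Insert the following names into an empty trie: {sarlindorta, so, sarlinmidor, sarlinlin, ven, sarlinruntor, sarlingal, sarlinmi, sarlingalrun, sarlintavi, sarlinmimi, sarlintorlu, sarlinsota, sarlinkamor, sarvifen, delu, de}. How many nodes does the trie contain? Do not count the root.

Trace insertions, counting only characters that open a new branch:
  "sarlindorta" → 11 new (s, a, r, l, i, n, d, o, r, t, a)
  "so" → prefix "s" already present; 1 new (o)
  "sarlinmidor" → prefix "sarlin" already present; 5 new (m, i, d, o, r)
  "sarlinlin" → prefix "sarlin" already present; 3 new (l, i, n)
  "ven" → 3 new (v, e, n)
  "sarlinruntor" → prefix "sarlin" already present; 6 new (r, u, n, t, o, r)
  "sarlingal" → prefix "sarlin" already present; 3 new (g, a, l)
  "sarlinmi" → prefix "sarlinmi" already present; 0 new (none)
  "sarlingalrun" → prefix "sarlingal" already present; 3 new (r, u, n)
  "sarlintavi" → prefix "sarlin" already present; 4 new (t, a, v, i)
  "sarlinmimi" → prefix "sarlinmi" already present; 2 new (m, i)
  "sarlintorlu" → prefix "sarlint" already present; 4 new (o, r, l, u)
  "sarlinsota" → prefix "sarlin" already present; 4 new (s, o, t, a)
  "sarlinkamor" → prefix "sarlin" already present; 5 new (k, a, m, o, r)
  "sarvifen" → prefix "sar" already present; 5 new (v, i, f, e, n)
  "delu" → 4 new (d, e, l, u)
  "de" → prefix "de" already present; 0 new (none)
Total nodes = 11 + 1 + 5 + 3 + 3 + 6 + 3 + 0 + 3 + 4 + 2 + 4 + 4 + 5 + 5 + 4 + 0 = 63

63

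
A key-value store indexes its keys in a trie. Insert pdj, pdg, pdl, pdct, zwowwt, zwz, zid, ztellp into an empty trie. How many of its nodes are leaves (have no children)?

8

Leaves are exactly the stored words that no other stored word extends.
Those words: "pdct", "pdg", "pdj", "pdl", "zid", "ztellp", "zwowwt", "zwz"
Leaf count: 8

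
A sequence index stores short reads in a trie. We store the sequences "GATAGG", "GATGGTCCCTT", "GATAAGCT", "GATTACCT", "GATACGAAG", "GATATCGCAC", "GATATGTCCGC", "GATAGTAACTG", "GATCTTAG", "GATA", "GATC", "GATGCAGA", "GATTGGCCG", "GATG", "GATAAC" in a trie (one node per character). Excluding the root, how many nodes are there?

61

Trace insertions, counting only characters that open a new branch:
  "GATAGG" → 6 new (G, A, T, A, G, G)
  "GATGGTCCCTT" → prefix "GAT" already present; 8 new (G, G, T, C, C, C, T, T)
  "GATAAGCT" → prefix "GATA" already present; 4 new (A, G, C, T)
  "GATTACCT" → prefix "GAT" already present; 5 new (T, A, C, C, T)
  "GATACGAAG" → prefix "GATA" already present; 5 new (C, G, A, A, G)
  "GATATCGCAC" → prefix "GATA" already present; 6 new (T, C, G, C, A, C)
  "GATATGTCCGC" → prefix "GATAT" already present; 6 new (G, T, C, C, G, C)
  "GATAGTAACTG" → prefix "GATAG" already present; 6 new (T, A, A, C, T, G)
  "GATCTTAG" → prefix "GAT" already present; 5 new (C, T, T, A, G)
  "GATA" → prefix "GATA" already present; 0 new (none)
  "GATC" → prefix "GATC" already present; 0 new (none)
  "GATGCAGA" → prefix "GATG" already present; 4 new (C, A, G, A)
  "GATTGGCCG" → prefix "GATT" already present; 5 new (G, G, C, C, G)
  "GATG" → prefix "GATG" already present; 0 new (none)
  "GATAAC" → prefix "GATAA" already present; 1 new (C)
Total nodes = 6 + 8 + 4 + 5 + 5 + 6 + 6 + 6 + 5 + 0 + 0 + 4 + 5 + 0 + 1 = 61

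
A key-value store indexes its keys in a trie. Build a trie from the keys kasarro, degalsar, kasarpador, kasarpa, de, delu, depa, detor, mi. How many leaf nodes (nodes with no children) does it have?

7

A leaf is a node with no children — equivalently, the end of a word that is not a proper prefix of any other stored word.
Those words: "degalsar", "delu", "depa", "detor", "kasarpador", "kasarro", "mi"
Leaf count: 7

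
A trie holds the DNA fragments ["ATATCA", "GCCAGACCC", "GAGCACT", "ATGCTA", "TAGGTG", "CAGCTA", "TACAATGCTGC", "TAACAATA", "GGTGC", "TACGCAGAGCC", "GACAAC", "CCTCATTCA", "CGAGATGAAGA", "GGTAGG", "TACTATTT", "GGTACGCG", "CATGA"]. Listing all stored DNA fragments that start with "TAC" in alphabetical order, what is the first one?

Filter for "TAC…" and sort: "TACAATGCTGC", "TACGCAGAGCC", "TACTATTT"
The 1st is TACAATGCTGC.

TACAATGCTGC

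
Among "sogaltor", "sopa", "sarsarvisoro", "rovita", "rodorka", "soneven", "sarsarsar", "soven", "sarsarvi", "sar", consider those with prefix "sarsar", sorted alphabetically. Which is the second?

sarsarvi

DFS of the "sarsar" subtree visits, in order: "sarsarsar", "sarsarvi", "sarsarvisoro"
The 2nd is sarsarvi.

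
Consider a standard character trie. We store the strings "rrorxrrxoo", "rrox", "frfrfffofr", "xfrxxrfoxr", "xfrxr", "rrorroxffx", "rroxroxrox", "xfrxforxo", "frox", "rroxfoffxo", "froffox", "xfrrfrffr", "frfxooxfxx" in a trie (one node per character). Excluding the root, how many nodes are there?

Trace insertions, counting only characters that open a new branch:
  "rrorxrrxoo" → 10 new (r, r, o, r, x, r, r, x, o, o)
  "rrox" → prefix "rro" already present; 1 new (x)
  "frfrfffofr" → 10 new (f, r, f, r, f, f, f, o, f, r)
  "xfrxxrfoxr" → 10 new (x, f, r, x, x, r, f, o, x, r)
  "xfrxr" → prefix "xfrx" already present; 1 new (r)
  "rrorroxffx" → prefix "rror" already present; 6 new (r, o, x, f, f, x)
  "rroxroxrox" → prefix "rrox" already present; 6 new (r, o, x, r, o, x)
  "xfrxforxo" → prefix "xfrx" already present; 5 new (f, o, r, x, o)
  "frox" → prefix "fr" already present; 2 new (o, x)
  "rroxfoffxo" → prefix "rrox" already present; 6 new (f, o, f, f, x, o)
  "froffox" → prefix "fro" already present; 4 new (f, f, o, x)
  "xfrrfrffr" → prefix "xfr" already present; 6 new (r, f, r, f, f, r)
  "frfxooxfxx" → prefix "frf" already present; 7 new (x, o, o, x, f, x, x)
Total nodes = 10 + 1 + 10 + 10 + 1 + 6 + 6 + 5 + 2 + 6 + 4 + 6 + 7 = 74

74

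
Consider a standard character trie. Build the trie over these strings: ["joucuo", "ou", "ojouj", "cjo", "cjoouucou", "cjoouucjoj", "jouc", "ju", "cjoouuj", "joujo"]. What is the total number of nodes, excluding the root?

28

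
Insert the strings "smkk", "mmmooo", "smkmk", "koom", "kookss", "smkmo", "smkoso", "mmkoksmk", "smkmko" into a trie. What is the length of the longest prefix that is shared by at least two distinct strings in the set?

5

The deepest shared node is where two words last agree before diverging.
e.g. "smkmk" and "smkmko" share the prefix "smkmk" of length 5; no pair shares a longer one.
Longest shared-prefix length: 5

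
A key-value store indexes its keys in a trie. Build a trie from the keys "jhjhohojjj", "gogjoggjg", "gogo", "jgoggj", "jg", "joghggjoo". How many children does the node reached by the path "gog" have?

The children of the "gog" node are the distinct next characters among strings starting with "gog".
Distinct next characters after "gog": j, o.
That node has 2 child edges.

2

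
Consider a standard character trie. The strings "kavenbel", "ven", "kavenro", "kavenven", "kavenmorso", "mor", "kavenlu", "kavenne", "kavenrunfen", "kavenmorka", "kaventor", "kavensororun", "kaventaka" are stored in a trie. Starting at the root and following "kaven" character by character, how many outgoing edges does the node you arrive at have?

Walk "kaven" from the root, arriving at one node.
Distinct next characters after "kaven": b, l, m, n, r, s, t, v.
That node has 8 child edges.

8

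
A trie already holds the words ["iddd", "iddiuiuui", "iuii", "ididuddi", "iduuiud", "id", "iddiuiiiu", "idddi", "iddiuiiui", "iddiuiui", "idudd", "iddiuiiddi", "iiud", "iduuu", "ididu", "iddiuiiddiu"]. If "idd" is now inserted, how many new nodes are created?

0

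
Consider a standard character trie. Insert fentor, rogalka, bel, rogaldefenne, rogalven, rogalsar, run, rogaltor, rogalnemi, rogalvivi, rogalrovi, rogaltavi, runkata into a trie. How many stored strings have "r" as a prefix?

Traverse to the node for "r", then collect every word in that subtree.
Matches: "rogaldefenne", "rogalka", "rogalnemi", "rogalrovi", "rogalsar", "rogaltavi", "rogaltor", "rogalven", "rogalvivi", "run", "runkata"
Count: 11

11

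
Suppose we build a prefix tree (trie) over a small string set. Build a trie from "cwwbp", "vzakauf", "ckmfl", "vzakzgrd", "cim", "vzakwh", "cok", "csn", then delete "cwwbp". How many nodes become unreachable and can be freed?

A node on "cwwbp"'s path can go only if nothing else ends at it or branches off below it.
The suffix "wwbp" (4 nodes) is used only by "cwwbp"; the node for "c" still has the child "k", so pruning stops there.
Nodes removed: 4

4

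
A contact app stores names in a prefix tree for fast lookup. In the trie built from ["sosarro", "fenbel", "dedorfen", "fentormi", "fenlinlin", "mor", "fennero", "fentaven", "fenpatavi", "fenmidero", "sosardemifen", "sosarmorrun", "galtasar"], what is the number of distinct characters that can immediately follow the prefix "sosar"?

3

Follow the path "sosar" to its node, then look at its outgoing edges.
Characters that immediately follow "sosar" among the stored strings: {d, m, r}.
That node has 3 child edges.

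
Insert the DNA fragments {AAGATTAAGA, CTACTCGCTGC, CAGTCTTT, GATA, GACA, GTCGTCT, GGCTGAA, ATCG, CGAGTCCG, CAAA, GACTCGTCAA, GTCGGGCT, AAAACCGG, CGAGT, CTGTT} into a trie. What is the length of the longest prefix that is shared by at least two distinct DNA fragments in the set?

5

Look for the deepest trie node that still has at least two words in its subtree.
e.g. "CGAGT" and "CGAGTCCG" share the prefix "CGAGT" of length 5; no pair shares a longer one.
Longest shared-prefix length: 5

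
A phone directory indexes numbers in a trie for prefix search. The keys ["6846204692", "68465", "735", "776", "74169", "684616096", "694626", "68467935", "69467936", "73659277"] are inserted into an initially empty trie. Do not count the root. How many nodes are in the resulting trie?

44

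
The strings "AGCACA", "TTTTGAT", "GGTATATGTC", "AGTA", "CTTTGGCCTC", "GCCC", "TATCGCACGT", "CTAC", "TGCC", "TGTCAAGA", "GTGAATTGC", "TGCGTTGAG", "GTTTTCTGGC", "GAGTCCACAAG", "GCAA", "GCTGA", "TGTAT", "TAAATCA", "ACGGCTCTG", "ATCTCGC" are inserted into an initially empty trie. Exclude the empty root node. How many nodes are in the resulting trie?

Insert word by word; a character creates a node only if that edge doesn't already exist:
  "AGCACA" → 6 new (A, G, C, A, C, A)
  "TTTTGAT" → 7 new (T, T, T, T, G, A, T)
  "GGTATATGTC" → 10 new (G, G, T, A, T, A, T, G, T, C)
  "AGTA" → prefix "AG" already present; 2 new (T, A)
  "CTTTGGCCTC" → 10 new (C, T, T, T, G, G, C, C, T, C)
  "GCCC" → prefix "G" already present; 3 new (C, C, C)
  "TATCGCACGT" → prefix "T" already present; 9 new (A, T, C, G, C, A, C, G, T)
  "CTAC" → prefix "CT" already present; 2 new (A, C)
  "TGCC" → prefix "T" already present; 3 new (G, C, C)
  "TGTCAAGA" → prefix "TG" already present; 6 new (T, C, A, A, G, A)
  "GTGAATTGC" → prefix "G" already present; 8 new (T, G, A, A, T, T, G, C)
  "TGCGTTGAG" → prefix "TGC" already present; 6 new (G, T, T, G, A, G)
  "GTTTTCTGGC" → prefix "GT" already present; 8 new (T, T, T, C, T, G, G, C)
  "GAGTCCACAAG" → prefix "G" already present; 10 new (A, G, T, C, C, A, C, A, A, G)
  "GCAA" → prefix "GC" already present; 2 new (A, A)
  "GCTGA" → prefix "GC" already present; 3 new (T, G, A)
  "TGTAT" → prefix "TGT" already present; 2 new (A, T)
  "TAAATCA" → prefix "TA" already present; 5 new (A, A, T, C, A)
  "ACGGCTCTG" → prefix "A" already present; 8 new (C, G, G, C, T, C, T, G)
  "ATCTCGC" → prefix "A" already present; 6 new (T, C, T, C, G, C)
Total nodes = 6 + 7 + 10 + 2 + 10 + 3 + 9 + 2 + 3 + 6 + 8 + 6 + 8 + 10 + 2 + 3 + 2 + 5 + 8 + 6 = 116

116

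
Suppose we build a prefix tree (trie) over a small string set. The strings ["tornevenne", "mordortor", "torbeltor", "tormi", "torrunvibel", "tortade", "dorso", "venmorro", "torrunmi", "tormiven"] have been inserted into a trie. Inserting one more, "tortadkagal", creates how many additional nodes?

5

"tortad" is already a path in the trie; the remaining "kagal" must be added.
Each of the 5 remaining characters creates one node.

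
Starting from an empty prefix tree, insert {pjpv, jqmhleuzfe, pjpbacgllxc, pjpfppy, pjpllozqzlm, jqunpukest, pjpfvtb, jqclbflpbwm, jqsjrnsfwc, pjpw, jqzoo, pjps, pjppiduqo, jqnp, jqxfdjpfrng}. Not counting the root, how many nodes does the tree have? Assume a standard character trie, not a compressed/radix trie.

For each word, the new-node count is its length minus the longest prefix already in the trie:
  "pjpv" → 4 new (p, j, p, v)
  "jqmhleuzfe" → 10 new (j, q, m, h, l, e, u, z, f, e)
  "pjpbacgllxc" → prefix "pjp" already present; 8 new (b, a, c, g, l, l, x, c)
  "pjpfppy" → prefix "pjp" already present; 4 new (f, p, p, y)
  "pjpllozqzlm" → prefix "pjp" already present; 8 new (l, l, o, z, q, z, l, m)
  "jqunpukest" → prefix "jq" already present; 8 new (u, n, p, u, k, e, s, t)
  "pjpfvtb" → prefix "pjpf" already present; 3 new (v, t, b)
  "jqclbflpbwm" → prefix "jq" already present; 9 new (c, l, b, f, l, p, b, w, m)
  "jqsjrnsfwc" → prefix "jq" already present; 8 new (s, j, r, n, s, f, w, c)
  "pjpw" → prefix "pjp" already present; 1 new (w)
  "jqzoo" → prefix "jq" already present; 3 new (z, o, o)
  "pjps" → prefix "pjp" already present; 1 new (s)
  "pjppiduqo" → prefix "pjp" already present; 6 new (p, i, d, u, q, o)
  "jqnp" → prefix "jq" already present; 2 new (n, p)
  "jqxfdjpfrng" → prefix "jq" already present; 9 new (x, f, d, j, p, f, r, n, g)
Total nodes = 4 + 10 + 8 + 4 + 8 + 8 + 3 + 9 + 8 + 1 + 3 + 1 + 6 + 2 + 9 = 84

84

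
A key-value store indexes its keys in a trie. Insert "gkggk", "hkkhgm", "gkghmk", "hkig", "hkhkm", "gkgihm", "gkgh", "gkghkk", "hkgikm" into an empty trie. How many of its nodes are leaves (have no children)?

8

A leaf is a node with no children — equivalently, the end of a word that is not a proper prefix of any other stored word.
Those words: "gkggk", "gkghkk", "gkghmk", "gkgihm", "hkgikm", "hkhkm", "hkig", "hkkhgm"
Leaf count: 8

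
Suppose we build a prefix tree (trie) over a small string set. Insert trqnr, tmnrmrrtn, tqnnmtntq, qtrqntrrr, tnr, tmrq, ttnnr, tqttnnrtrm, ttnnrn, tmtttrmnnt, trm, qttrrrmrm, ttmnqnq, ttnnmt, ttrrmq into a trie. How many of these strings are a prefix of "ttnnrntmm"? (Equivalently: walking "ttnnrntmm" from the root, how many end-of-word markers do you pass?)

Check each prefix of "ttnnrntmm" against the stored set — each match is an end-marker on the path.
Prefixes of the query that are stored words: "ttnnr", "ttnnrn"
Count: 2

2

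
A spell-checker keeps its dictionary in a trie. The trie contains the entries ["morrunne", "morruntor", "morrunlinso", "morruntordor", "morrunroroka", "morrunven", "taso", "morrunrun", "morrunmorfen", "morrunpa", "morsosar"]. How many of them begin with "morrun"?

9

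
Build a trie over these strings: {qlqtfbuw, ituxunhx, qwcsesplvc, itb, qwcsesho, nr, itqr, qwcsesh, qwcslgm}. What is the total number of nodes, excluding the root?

Trace insertions, counting only characters that open a new branch:
  "qlqtfbuw" → 8 new (q, l, q, t, f, b, u, w)
  "ituxunhx" → 8 new (i, t, u, x, u, n, h, x)
  "qwcsesplvc" → prefix "q" already present; 9 new (w, c, s, e, s, p, l, v, c)
  "itb" → prefix "it" already present; 1 new (b)
  "qwcsesho" → prefix "qwcses" already present; 2 new (h, o)
  "nr" → 2 new (n, r)
  "itqr" → prefix "it" already present; 2 new (q, r)
  "qwcsesh" → prefix "qwcsesh" already present; 0 new (none)
  "qwcslgm" → prefix "qwcs" already present; 3 new (l, g, m)
Total nodes = 8 + 8 + 9 + 1 + 2 + 2 + 2 + 0 + 3 = 35

35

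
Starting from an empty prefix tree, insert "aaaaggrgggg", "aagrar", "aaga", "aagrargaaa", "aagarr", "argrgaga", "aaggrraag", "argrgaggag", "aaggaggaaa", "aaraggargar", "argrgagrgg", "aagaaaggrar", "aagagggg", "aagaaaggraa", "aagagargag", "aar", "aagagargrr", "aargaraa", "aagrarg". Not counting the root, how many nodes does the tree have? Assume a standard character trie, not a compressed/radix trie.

80

For each word, the new-node count is its length minus the longest prefix already in the trie:
  "aaaaggrgggg" → 11 new (a, a, a, a, g, g, r, g, g, g, g)
  "aagrar" → prefix "aa" already present; 4 new (g, r, a, r)
  "aaga" → prefix "aag" already present; 1 new (a)
  "aagrargaaa" → prefix "aagrar" already present; 4 new (g, a, a, a)
  "aagarr" → prefix "aaga" already present; 2 new (r, r)
  "argrgaga" → prefix "a" already present; 7 new (r, g, r, g, a, g, a)
  "aaggrraag" → prefix "aag" already present; 6 new (g, r, r, a, a, g)
  "argrgaggag" → prefix "argrgag" already present; 3 new (g, a, g)
  "aaggaggaaa" → prefix "aagg" already present; 6 new (a, g, g, a, a, a)
  "aaraggargar" → prefix "aa" already present; 9 new (r, a, g, g, a, r, g, a, r)
  "argrgagrgg" → prefix "argrgag" already present; 3 new (r, g, g)
  "aagaaaggrar" → prefix "aaga" already present; 7 new (a, a, g, g, r, a, r)
  "aagagggg" → prefix "aaga" already present; 4 new (g, g, g, g)
  "aagaaaggraa" → prefix "aagaaaggra" already present; 1 new (a)
  "aagagargag" → prefix "aagag" already present; 5 new (a, r, g, a, g)
  "aar" → prefix "aar" already present; 0 new (none)
  "aagagargrr" → prefix "aagagarg" already present; 2 new (r, r)
  "aargaraa" → prefix "aar" already present; 5 new (g, a, r, a, a)
  "aagrarg" → prefix "aagrarg" already present; 0 new (none)
Total nodes = 11 + 4 + 1 + 4 + 2 + 7 + 6 + 3 + 6 + 9 + 3 + 7 + 4 + 1 + 5 + 0 + 2 + 5 + 0 = 80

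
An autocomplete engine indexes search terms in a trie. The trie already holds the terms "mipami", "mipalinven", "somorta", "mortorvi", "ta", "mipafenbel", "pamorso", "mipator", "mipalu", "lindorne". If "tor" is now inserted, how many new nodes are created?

Walking "tor" from the root, the first 1 characters ("t") follow existing edges; "o" is the first miss.
New nodes needed: |"tor"| − 1 = 3 − 1 = 2.

2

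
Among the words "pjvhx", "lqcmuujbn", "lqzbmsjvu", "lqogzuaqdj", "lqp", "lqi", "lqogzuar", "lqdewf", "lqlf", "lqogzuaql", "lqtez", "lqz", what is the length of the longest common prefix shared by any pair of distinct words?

8

Equivalently: take the maximum, over all pairs, of their longest common prefix length.
"lqogzuaqdj" and "lqogzuaql" agree on "lqogzuaq" (8 characters) before diverging; nothing deeper is shared.
Longest shared-prefix length: 8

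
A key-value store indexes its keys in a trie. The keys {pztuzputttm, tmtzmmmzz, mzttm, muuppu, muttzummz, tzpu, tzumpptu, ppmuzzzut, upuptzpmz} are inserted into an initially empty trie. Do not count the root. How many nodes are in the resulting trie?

Insert word by word; a character creates a node only if that edge doesn't already exist:
  "pztuzputttm" → 11 new (p, z, t, u, z, p, u, t, t, t, m)
  "tmtzmmmzz" → 9 new (t, m, t, z, m, m, m, z, z)
  "mzttm" → 5 new (m, z, t, t, m)
  "muuppu" → prefix "m" already present; 5 new (u, u, p, p, u)
  "muttzummz" → prefix "mu" already present; 7 new (t, t, z, u, m, m, z)
  "tzpu" → prefix "t" already present; 3 new (z, p, u)
  "tzumpptu" → prefix "tz" already present; 6 new (u, m, p, p, t, u)
  "ppmuzzzut" → prefix "p" already present; 8 new (p, m, u, z, z, z, u, t)
  "upuptzpmz" → 9 new (u, p, u, p, t, z, p, m, z)
Total nodes = 11 + 9 + 5 + 5 + 7 + 3 + 6 + 8 + 9 = 63

63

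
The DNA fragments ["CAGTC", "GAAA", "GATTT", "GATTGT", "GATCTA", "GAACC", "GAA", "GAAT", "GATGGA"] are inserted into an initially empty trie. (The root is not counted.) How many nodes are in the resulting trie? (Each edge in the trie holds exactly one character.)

Trace insertions, counting only characters that open a new branch:
  "CAGTC" → 5 new (C, A, G, T, C)
  "GAAA" → 4 new (G, A, A, A)
  "GATTT" → prefix "GA" already present; 3 new (T, T, T)
  "GATTGT" → prefix "GATT" already present; 2 new (G, T)
  "GATCTA" → prefix "GAT" already present; 3 new (C, T, A)
  "GAACC" → prefix "GAA" already present; 2 new (C, C)
  "GAA" → prefix "GAA" already present; 0 new (none)
  "GAAT" → prefix "GAA" already present; 1 new (T)
  "GATGGA" → prefix "GAT" already present; 3 new (G, G, A)
Total nodes = 5 + 4 + 3 + 2 + 3 + 2 + 0 + 1 + 3 = 23

23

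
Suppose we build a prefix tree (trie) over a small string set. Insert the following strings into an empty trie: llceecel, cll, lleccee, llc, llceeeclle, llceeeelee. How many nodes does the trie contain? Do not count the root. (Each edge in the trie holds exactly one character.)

For each word, the new-node count is its length minus the longest prefix already in the trie:
  "llceecel" → 8 new (l, l, c, e, e, c, e, l)
  "cll" → 3 new (c, l, l)
  "lleccee" → prefix "ll" already present; 5 new (e, c, c, e, e)
  "llc" → prefix "llc" already present; 0 new (none)
  "llceeeclle" → prefix "llcee" already present; 5 new (e, c, l, l, e)
  "llceeeelee" → prefix "llceee" already present; 4 new (e, l, e, e)
Total nodes = 8 + 3 + 5 + 0 + 5 + 4 = 25

25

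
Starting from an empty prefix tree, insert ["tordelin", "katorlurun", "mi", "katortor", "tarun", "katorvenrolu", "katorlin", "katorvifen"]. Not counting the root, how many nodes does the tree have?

Insert word by word; a character creates a node only if that edge doesn't already exist:
  "tordelin" → 8 new (t, o, r, d, e, l, i, n)
  "katorlurun" → 10 new (k, a, t, o, r, l, u, r, u, n)
  "mi" → 2 new (m, i)
  "katortor" → prefix "kator" already present; 3 new (t, o, r)
  "tarun" → prefix "t" already present; 4 new (a, r, u, n)
  "katorvenrolu" → prefix "kator" already present; 7 new (v, e, n, r, o, l, u)
  "katorlin" → prefix "katorl" already present; 2 new (i, n)
  "katorvifen" → prefix "katorv" already present; 4 new (i, f, e, n)
Total nodes = 8 + 10 + 2 + 3 + 4 + 7 + 2 + 4 = 40

40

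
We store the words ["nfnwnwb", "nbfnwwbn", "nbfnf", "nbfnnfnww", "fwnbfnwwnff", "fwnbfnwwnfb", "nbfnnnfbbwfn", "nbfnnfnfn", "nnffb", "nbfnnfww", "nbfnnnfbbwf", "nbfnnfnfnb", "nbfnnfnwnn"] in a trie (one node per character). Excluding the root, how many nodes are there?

50

For each word, the new-node count is its length minus the longest prefix already in the trie:
  "nfnwnwb" → 7 new (n, f, n, w, n, w, b)
  "nbfnwwbn" → prefix "n" already present; 7 new (b, f, n, w, w, b, n)
  "nbfnf" → prefix "nbfn" already present; 1 new (f)
  "nbfnnfnww" → prefix "nbfn" already present; 5 new (n, f, n, w, w)
  "fwnbfnwwnff" → 11 new (f, w, n, b, f, n, w, w, n, f, f)
  "fwnbfnwwnfb" → prefix "fwnbfnwwnf" already present; 1 new (b)
  "nbfnnnfbbwfn" → prefix "nbfnn" already present; 7 new (n, f, b, b, w, f, n)
  "nbfnnfnfn" → prefix "nbfnnfn" already present; 2 new (f, n)
  "nnffb" → prefix "n" already present; 4 new (n, f, f, b)
  "nbfnnfww" → prefix "nbfnnf" already present; 2 new (w, w)
  "nbfnnnfbbwf" → prefix "nbfnnnfbbwf" already present; 0 new (none)
  "nbfnnfnfnb" → prefix "nbfnnfnfn" already present; 1 new (b)
  "nbfnnfnwnn" → prefix "nbfnnfnw" already present; 2 new (n, n)
Total nodes = 7 + 7 + 1 + 5 + 11 + 1 + 7 + 2 + 4 + 2 + 0 + 1 + 2 = 50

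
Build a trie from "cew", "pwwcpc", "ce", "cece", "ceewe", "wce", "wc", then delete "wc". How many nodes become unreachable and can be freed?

0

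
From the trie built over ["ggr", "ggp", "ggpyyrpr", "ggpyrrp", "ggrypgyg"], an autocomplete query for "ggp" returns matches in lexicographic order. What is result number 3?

ggpyyrpr

DFS of the "ggp" subtree visits, in order: "ggp", "ggpyrrp", "ggpyyrpr"
Position 3: ggpyyrpr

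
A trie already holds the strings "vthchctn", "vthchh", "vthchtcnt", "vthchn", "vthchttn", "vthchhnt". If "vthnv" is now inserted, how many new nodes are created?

2

Walking "vthnv" from the root, the first 3 characters ("vth") follow existing edges; "n" is the first miss.
So 5 − 3 = 2 new nodes.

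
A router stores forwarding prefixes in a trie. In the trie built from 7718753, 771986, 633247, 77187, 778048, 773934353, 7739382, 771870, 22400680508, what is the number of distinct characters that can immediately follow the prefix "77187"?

2

The children of the "77187" node are the distinct next characters among strings starting with "77187".
Characters that immediately follow "77187" among the stored strings: {0, 5}.
That node has 2 child edges.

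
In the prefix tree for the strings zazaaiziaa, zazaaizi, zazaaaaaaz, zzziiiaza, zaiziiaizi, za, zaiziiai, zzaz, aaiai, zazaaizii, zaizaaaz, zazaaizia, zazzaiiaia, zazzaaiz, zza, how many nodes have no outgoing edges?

10

A leaf is a node with no children — equivalently, the end of a word that is not a proper prefix of any other stored word.
Those words: "aaiai", "zaizaaaz", "zaiziiaizi", "zazaaaaaaz", "zazaaiziaa", "zazaaizii", "zazzaaiz", "zazzaiiaia", "zzaz", "zzziiiaza"
Leaf count: 10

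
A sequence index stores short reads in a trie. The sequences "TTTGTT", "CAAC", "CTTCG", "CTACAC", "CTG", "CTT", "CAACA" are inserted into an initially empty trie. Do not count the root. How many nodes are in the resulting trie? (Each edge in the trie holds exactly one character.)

Trie structure (* marks end of a word):
(root)
├─ C
│  ├─ A
│  │  └─ A
│  │     └─ C *
│  │        └─ A *
│  └─ T
│     ├─ A
│     │  └─ C
│     │     └─ A
│     │        └─ C *
│     ├─ G *
│     └─ T *
│        └─ C
│           └─ G *
└─ T
   └─ T
      └─ T
         └─ G
            └─ T
               └─ T *
Counting every labelled node above: 20.

20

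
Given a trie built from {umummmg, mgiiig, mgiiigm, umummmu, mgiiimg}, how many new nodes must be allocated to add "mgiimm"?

Walking "mgiimm" from the root, the first 4 characters ("mgii") follow existing edges; "m" is the first miss.
New nodes needed: |"mgiimm"| − 4 = 6 − 4 = 2.

2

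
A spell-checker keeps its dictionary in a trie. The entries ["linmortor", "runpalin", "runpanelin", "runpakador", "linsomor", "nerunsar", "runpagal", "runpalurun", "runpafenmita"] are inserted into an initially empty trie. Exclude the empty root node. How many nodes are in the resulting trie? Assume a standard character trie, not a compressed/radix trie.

Count nodes per top-level branch (shared prefixes stored once):
  'l'-branch (linmortor, linsomor): 14 nodes
  'n'-branch (nerunsar): 8 nodes
  'r'-branch (runpafenmita, runpagal, runpakador, runpalin, runpalurun, runpanelin): 32 nodes
Sum: 54

54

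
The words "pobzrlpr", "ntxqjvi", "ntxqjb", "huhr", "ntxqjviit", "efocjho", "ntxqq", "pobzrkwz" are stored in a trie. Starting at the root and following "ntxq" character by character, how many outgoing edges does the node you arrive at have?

The children of the "ntxq" node are the distinct next characters among strings starting with "ntxq".
Distinct next characters after "ntxq": j, q.
That node has 2 child edges.

2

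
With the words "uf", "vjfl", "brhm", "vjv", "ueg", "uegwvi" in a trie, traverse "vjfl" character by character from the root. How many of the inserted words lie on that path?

1

Traverse "vjfl" character by character; count nodes along the way that are marked as word ends.
Prefixes of the query that are stored words: "vjfl"
Count: 1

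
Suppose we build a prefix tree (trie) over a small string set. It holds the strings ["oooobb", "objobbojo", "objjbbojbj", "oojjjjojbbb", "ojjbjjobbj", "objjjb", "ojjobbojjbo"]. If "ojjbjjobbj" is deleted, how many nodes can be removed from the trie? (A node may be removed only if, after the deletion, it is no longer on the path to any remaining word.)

A node on "ojjbjjobbj"'s path can go only if nothing else ends at it or branches off below it.
The suffix "bjjobbj" (7 nodes) is used only by "ojjbjjobbj"; the node for "ojj" still has the child "o", so pruning stops there.
Nodes removed: 7

7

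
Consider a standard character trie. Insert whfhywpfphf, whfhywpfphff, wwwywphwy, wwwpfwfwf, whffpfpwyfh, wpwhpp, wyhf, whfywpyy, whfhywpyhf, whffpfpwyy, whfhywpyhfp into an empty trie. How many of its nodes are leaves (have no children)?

9

Leaves are exactly the stored words that no other stored word extends.
Those words: "whffpfpwyfh", "whffpfpwyy", "whfhywpfphff", "whfhywpyhfp", "whfywpyy", "wpwhpp", "wwwpfwfwf", "wwwywphwy", "wyhf"
Leaf count: 9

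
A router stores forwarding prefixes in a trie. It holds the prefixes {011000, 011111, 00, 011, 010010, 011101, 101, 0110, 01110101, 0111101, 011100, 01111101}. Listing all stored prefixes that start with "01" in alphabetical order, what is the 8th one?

0111101

Words with prefix "01", in lexicographic order: "010010", "011", "0110", "011000", "011100", "011101", "01110101", "0111101", "011111", "01111101"
Position 8: 0111101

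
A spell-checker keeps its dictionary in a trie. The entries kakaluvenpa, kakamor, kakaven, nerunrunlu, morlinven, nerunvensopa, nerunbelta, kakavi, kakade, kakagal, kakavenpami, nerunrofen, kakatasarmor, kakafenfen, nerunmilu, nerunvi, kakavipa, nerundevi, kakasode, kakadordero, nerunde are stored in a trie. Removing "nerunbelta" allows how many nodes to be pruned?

5

After clearing the end-marker at "nerunbelta", prune upward until reaching a node still needed by another word.
The suffix "belta" (5 nodes) is used only by "nerunbelta"; the node for "nerun" still has the child "r", so pruning stops there.
Nodes removed: 5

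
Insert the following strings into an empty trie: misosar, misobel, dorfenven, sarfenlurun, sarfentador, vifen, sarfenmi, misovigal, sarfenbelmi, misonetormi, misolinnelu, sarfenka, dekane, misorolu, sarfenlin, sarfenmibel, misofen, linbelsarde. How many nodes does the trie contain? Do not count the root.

96

Trace insertions, counting only characters that open a new branch:
  "misosar" → 7 new (m, i, s, o, s, a, r)
  "misobel" → prefix "miso" already present; 3 new (b, e, l)
  "dorfenven" → 9 new (d, o, r, f, e, n, v, e, n)
  "sarfenlurun" → 11 new (s, a, r, f, e, n, l, u, r, u, n)
  "sarfentador" → prefix "sarfen" already present; 5 new (t, a, d, o, r)
  "vifen" → 5 new (v, i, f, e, n)
  "sarfenmi" → prefix "sarfen" already present; 2 new (m, i)
  "misovigal" → prefix "miso" already present; 5 new (v, i, g, a, l)
  "sarfenbelmi" → prefix "sarfen" already present; 5 new (b, e, l, m, i)
  "misonetormi" → prefix "miso" already present; 7 new (n, e, t, o, r, m, i)
  "misolinnelu" → prefix "miso" already present; 7 new (l, i, n, n, e, l, u)
  "sarfenka" → prefix "sarfen" already present; 2 new (k, a)
  "dekane" → prefix "d" already present; 5 new (e, k, a, n, e)
  "misorolu" → prefix "miso" already present; 4 new (r, o, l, u)
  "sarfenlin" → prefix "sarfenl" already present; 2 new (i, n)
  "sarfenmibel" → prefix "sarfenmi" already present; 3 new (b, e, l)
  "misofen" → prefix "miso" already present; 3 new (f, e, n)
  "linbelsarde" → 11 new (l, i, n, b, e, l, s, a, r, d, e)
Total nodes = 7 + 3 + 9 + 11 + 5 + 5 + 2 + 5 + 5 + 7 + 7 + 2 + 5 + 4 + 2 + 3 + 3 + 11 = 96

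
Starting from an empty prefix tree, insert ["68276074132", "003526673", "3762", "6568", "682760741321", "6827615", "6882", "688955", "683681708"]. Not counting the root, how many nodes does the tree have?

Count nodes per top-level branch (shared prefixes stored once):
  '0'-branch (003526673): 9 nodes
  '3'-branch (3762): 4 nodes
  '6'-branch (6568, 68276074132, 682760741321, 6827615, 683681708, 6882, 688955): 29 nodes
Sum: 42

42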